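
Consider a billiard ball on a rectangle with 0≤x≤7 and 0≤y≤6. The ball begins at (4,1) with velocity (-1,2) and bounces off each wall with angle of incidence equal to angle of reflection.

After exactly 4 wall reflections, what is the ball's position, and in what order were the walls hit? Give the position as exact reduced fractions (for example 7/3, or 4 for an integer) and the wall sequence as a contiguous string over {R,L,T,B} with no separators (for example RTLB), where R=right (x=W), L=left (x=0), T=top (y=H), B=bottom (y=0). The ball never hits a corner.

1. t=5/2 → T at (3/2,6); v=(-1,-2)
2. t=3/2 → L at (0,3); v=(1,-2)
3. t=3/2 → B at (3/2,0); v=(1,2)
4. t=3 → T at (9/2,6); v=(1,-2)

Final position: (9/2,6)
Wall sequence: TLBT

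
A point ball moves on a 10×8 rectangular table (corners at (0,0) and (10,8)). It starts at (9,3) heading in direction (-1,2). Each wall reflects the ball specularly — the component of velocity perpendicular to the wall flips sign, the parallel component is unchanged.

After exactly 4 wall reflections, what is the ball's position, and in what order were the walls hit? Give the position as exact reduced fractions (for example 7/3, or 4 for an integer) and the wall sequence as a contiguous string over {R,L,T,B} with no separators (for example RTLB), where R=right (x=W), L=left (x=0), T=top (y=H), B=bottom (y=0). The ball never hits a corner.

1. t=5/2 → T at (13/2,8); v=(-1,-2)
2. t=4 → B at (5/2,0); v=(-1,2)
3. t=5/2 → L at (0,5); v=(1,2)
4. t=3/2 → T at (3/2,8); v=(1,-2)

Final position: (3/2,8)
Wall sequence: TBLT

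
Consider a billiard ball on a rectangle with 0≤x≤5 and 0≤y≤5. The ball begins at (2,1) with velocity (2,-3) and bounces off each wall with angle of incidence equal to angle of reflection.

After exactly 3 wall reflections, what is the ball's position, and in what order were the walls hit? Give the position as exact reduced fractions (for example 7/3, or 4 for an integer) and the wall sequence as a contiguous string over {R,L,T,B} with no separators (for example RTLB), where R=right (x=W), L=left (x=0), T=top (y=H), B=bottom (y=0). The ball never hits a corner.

1. t=1/3 → B at (8/3,0); v=(2,3)
2. t=7/6 → R at (5,7/2); v=(-2,3)
3. t=1/2 → T at (4,5); v=(-2,-3)

Final position: (4,5)
Wall sequence: BRT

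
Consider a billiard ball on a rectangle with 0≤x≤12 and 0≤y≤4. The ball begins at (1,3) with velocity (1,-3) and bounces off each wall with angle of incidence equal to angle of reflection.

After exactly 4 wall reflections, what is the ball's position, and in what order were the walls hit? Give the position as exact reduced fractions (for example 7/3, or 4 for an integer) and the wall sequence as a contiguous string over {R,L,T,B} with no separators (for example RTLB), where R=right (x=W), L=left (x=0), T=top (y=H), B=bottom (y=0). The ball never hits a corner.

1. t=1 → B at (2,0); v=(1,3)
2. t=4/3 → T at (10/3,4); v=(1,-3)
3. t=4/3 → B at (14/3,0); v=(1,3)
4. t=4/3 → T at (6,4); v=(1,-3)

Final position: (6,4)
Wall sequence: BTBT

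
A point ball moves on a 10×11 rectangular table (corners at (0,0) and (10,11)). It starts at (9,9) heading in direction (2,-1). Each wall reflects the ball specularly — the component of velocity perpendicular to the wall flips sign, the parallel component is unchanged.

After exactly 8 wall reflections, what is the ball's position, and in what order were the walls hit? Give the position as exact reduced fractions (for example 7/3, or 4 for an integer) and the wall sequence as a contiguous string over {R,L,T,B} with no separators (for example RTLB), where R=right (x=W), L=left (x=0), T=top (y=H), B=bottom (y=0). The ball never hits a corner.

1. t=1/2 → R at (10,17/2); v=(-2,-1)
2. t=5 → L at (0,7/2); v=(2,-1)
3. t=7/2 → B at (7,0); v=(2,1)
4. t=3/2 → R at (10,3/2); v=(-2,1)
5. t=5 → L at (0,13/2); v=(2,1)
6. t=9/2 → T at (9,11); v=(2,-1)
7. t=1/2 → R at (10,21/2); v=(-2,-1)
8. t=5 → L at (0,11/2); v=(2,-1)

Final position: (0,11/2)
Wall sequence: RLBRLTRL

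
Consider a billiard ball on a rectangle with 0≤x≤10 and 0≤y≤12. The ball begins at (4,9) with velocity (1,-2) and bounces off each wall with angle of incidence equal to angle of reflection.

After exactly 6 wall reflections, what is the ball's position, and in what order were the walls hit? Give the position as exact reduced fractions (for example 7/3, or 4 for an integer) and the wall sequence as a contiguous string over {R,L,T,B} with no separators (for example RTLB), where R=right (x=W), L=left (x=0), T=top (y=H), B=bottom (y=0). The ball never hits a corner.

1. t=9/2 → B at (17/2,0); v=(1,2)
2. t=3/2 → R at (10,3); v=(-1,2)
3. t=9/2 → T at (11/2,12); v=(-1,-2)
4. t=11/2 → L at (0,1); v=(1,-2)
5. t=1/2 → B at (1/2,0); v=(1,2)
6. t=6 → T at (13/2,12); v=(1,-2)

Final position: (13/2,12)
Wall sequence: BRTLBT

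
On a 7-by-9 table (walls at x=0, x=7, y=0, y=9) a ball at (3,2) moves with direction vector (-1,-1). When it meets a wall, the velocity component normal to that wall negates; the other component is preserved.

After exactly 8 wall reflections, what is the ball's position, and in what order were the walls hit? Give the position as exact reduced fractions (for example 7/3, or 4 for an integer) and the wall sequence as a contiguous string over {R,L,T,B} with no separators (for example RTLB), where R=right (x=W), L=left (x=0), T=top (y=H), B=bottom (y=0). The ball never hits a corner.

1. t=2 → B at (1,0); v=(-1,1)
2. t=1 → L at (0,1); v=(1,1)
3. t=7 → R at (7,8); v=(-1,1)
4. t=1 → T at (6,9); v=(-1,-1)
5. t=6 → L at (0,3); v=(1,-1)
6. t=3 → B at (3,0); v=(1,1)
7. t=4 → R at (7,4); v=(-1,1)
8. t=5 → T at (2,9); v=(-1,-1)

Final position: (2,9)
Wall sequence: BLRTLBRT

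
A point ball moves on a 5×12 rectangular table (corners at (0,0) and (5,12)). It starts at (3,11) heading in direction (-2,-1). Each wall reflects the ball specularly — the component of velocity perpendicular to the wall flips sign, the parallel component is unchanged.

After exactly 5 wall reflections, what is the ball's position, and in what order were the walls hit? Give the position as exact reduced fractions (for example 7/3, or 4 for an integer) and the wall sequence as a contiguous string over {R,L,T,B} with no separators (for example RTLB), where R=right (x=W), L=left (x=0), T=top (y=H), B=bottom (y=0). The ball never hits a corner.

Final position: (1,0)
Wall sequence: LRLRB

1. t=3/2 → L at (0,19/2); v=(2,-1)
2. t=5/2 → R at (5,7); v=(-2,-1)
3. t=5/2 → L at (0,9/2); v=(2,-1)
4. t=5/2 → R at (5,2); v=(-2,-1)
5. t=2 → B at (1,0); v=(-2,1)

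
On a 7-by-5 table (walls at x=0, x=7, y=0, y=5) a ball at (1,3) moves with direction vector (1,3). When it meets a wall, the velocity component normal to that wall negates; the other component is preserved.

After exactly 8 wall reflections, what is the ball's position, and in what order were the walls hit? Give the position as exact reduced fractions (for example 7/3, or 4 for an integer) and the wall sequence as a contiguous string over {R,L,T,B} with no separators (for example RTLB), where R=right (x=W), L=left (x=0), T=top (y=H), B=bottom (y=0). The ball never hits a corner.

Final position: (7/3,5)
Wall sequence: TBTBRTBT

1. t=2/3 → T at (5/3,5); v=(1,-3)
2. t=5/3 → B at (10/3,0); v=(1,3)
3. t=5/3 → T at (5,5); v=(1,-3)
4. t=5/3 → B at (20/3,0); v=(1,3)
5. t=1/3 → R at (7,1); v=(-1,3)
6. t=4/3 → T at (17/3,5); v=(-1,-3)
7. t=5/3 → B at (4,0); v=(-1,3)
8. t=5/3 → T at (7/3,5); v=(-1,-3)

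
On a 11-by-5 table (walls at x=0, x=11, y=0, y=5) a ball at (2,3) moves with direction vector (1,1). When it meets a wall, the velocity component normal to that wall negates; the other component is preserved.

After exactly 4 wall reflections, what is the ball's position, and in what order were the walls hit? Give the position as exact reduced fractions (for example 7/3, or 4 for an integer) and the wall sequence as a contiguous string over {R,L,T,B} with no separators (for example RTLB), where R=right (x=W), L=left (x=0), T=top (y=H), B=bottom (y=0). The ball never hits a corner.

Final position: (8,5)
Wall sequence: TBRT

1. t=2 → T at (4,5); v=(1,-1)
2. t=5 → B at (9,0); v=(1,1)
3. t=2 → R at (11,2); v=(-1,1)
4. t=3 → T at (8,5); v=(-1,-1)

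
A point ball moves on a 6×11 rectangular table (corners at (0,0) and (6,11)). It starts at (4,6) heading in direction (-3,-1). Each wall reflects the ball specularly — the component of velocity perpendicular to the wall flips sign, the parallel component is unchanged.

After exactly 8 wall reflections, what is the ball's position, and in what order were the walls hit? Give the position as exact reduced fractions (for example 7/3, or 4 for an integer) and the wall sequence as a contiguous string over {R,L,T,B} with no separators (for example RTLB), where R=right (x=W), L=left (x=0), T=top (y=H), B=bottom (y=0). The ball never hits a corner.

Final position: (0,22/3)
Wall sequence: LRLBRLRL

1. t=4/3 → L at (0,14/3); v=(3,-1)
2. t=2 → R at (6,8/3); v=(-3,-1)
3. t=2 → L at (0,2/3); v=(3,-1)
4. t=2/3 → B at (2,0); v=(3,1)
5. t=4/3 → R at (6,4/3); v=(-3,1)
6. t=2 → L at (0,10/3); v=(3,1)
7. t=2 → R at (6,16/3); v=(-3,1)
8. t=2 → L at (0,22/3); v=(3,1)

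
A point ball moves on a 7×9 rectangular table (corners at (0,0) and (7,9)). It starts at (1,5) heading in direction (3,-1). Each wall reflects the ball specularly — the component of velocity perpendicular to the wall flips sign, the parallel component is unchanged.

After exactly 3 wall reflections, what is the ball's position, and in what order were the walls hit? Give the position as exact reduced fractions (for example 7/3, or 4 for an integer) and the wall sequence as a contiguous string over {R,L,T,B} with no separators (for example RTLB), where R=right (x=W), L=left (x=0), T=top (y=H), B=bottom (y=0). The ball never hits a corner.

1. t=2 → R at (7,3); v=(-3,-1)
2. t=7/3 → L at (0,2/3); v=(3,-1)
3. t=2/3 → B at (2,0); v=(3,1)

Final position: (2,0)
Wall sequence: RLB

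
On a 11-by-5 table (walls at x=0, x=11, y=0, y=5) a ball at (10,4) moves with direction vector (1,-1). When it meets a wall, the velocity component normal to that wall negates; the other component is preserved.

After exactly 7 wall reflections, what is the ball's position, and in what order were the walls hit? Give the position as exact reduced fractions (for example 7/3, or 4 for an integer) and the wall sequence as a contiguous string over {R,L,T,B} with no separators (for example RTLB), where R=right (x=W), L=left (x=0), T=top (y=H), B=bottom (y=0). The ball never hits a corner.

1. t=1 → R at (11,3); v=(-1,-1)
2. t=3 → B at (8,0); v=(-1,1)
3. t=5 → T at (3,5); v=(-1,-1)
4. t=3 → L at (0,2); v=(1,-1)
5. t=2 → B at (2,0); v=(1,1)
6. t=5 → T at (7,5); v=(1,-1)
7. t=4 → R at (11,1); v=(-1,-1)

Final position: (11,1)
Wall sequence: RBTLBTR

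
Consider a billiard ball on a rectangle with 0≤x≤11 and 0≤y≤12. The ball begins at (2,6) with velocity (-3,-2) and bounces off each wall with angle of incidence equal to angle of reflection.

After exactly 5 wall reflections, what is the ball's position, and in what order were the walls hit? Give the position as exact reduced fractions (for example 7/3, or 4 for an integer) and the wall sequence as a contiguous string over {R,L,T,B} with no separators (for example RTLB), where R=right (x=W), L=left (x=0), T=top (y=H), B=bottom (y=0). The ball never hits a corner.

Final position: (3,12)
Wall sequence: LBRLT

1. t=2/3 → L at (0,14/3); v=(3,-2)
2. t=7/3 → B at (7,0); v=(3,2)
3. t=4/3 → R at (11,8/3); v=(-3,2)
4. t=11/3 → L at (0,10); v=(3,2)
5. t=1 → T at (3,12); v=(3,-2)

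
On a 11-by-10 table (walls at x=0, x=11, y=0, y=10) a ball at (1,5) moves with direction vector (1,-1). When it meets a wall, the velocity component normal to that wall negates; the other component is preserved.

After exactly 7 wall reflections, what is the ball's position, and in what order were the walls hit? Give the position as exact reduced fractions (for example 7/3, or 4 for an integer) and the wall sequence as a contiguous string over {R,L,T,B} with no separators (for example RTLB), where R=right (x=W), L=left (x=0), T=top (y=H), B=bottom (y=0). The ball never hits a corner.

Final position: (8,10)
Wall sequence: BRTLBRT

1. t=5 → B at (6,0); v=(1,1)
2. t=5 → R at (11,5); v=(-1,1)
3. t=5 → T at (6,10); v=(-1,-1)
4. t=6 → L at (0,4); v=(1,-1)
5. t=4 → B at (4,0); v=(1,1)
6. t=7 → R at (11,7); v=(-1,1)
7. t=3 → T at (8,10); v=(-1,-1)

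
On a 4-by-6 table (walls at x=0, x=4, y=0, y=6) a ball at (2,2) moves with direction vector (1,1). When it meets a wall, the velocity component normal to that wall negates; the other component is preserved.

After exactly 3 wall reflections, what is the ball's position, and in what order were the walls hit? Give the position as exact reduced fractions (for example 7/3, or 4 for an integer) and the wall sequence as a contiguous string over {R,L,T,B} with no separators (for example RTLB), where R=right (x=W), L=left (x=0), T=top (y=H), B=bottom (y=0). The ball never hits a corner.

Final position: (0,4)
Wall sequence: RTL

1. t=2 → R at (4,4); v=(-1,1)
2. t=2 → T at (2,6); v=(-1,-1)
3. t=2 → L at (0,4); v=(1,-1)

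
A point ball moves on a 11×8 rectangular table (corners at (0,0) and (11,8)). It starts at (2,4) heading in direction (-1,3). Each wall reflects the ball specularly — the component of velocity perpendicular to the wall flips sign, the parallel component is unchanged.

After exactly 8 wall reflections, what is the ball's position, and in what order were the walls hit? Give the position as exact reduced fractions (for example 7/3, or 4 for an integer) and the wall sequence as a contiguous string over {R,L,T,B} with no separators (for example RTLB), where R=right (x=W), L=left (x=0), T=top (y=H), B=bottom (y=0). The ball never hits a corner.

Final position: (28/3,0)
Wall sequence: TLBTBTRB

1. t=4/3 → T at (2/3,8); v=(-1,-3)
2. t=2/3 → L at (0,6); v=(1,-3)
3. t=2 → B at (2,0); v=(1,3)
4. t=8/3 → T at (14/3,8); v=(1,-3)
5. t=8/3 → B at (22/3,0); v=(1,3)
6. t=8/3 → T at (10,8); v=(1,-3)
7. t=1 → R at (11,5); v=(-1,-3)
8. t=5/3 → B at (28/3,0); v=(-1,3)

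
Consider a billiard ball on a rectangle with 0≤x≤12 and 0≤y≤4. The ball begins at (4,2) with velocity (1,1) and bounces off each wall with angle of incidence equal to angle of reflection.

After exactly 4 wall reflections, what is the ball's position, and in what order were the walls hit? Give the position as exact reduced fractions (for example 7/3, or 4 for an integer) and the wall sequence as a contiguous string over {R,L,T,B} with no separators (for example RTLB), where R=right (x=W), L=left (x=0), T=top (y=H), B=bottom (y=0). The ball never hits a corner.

Final position: (10,4)
Wall sequence: TBRT

1. t=2 → T at (6,4); v=(1,-1)
2. t=4 → B at (10,0); v=(1,1)
3. t=2 → R at (12,2); v=(-1,1)
4. t=2 → T at (10,4); v=(-1,-1)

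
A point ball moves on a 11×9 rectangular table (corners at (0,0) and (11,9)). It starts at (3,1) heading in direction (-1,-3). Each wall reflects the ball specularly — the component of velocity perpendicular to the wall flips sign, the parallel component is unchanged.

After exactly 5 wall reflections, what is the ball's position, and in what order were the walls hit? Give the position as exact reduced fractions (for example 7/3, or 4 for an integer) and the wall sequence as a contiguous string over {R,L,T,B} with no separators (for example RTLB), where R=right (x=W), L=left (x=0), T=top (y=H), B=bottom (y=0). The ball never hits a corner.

1. t=1/3 → B at (8/3,0); v=(-1,3)
2. t=8/3 → L at (0,8); v=(1,3)
3. t=1/3 → T at (1/3,9); v=(1,-3)
4. t=3 → B at (10/3,0); v=(1,3)
5. t=3 → T at (19/3,9); v=(1,-3)

Final position: (19/3,9)
Wall sequence: BLTBT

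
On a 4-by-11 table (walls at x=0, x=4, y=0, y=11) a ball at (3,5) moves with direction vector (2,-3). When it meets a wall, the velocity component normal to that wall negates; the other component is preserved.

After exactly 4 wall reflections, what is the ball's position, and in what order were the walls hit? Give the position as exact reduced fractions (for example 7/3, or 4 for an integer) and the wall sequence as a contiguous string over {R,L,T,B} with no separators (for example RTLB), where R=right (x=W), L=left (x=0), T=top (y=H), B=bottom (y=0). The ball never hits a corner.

Final position: (4,17/2)
Wall sequence: RBLR

1. t=1/2 → R at (4,7/2); v=(-2,-3)
2. t=7/6 → B at (5/3,0); v=(-2,3)
3. t=5/6 → L at (0,5/2); v=(2,3)
4. t=2 → R at (4,17/2); v=(-2,3)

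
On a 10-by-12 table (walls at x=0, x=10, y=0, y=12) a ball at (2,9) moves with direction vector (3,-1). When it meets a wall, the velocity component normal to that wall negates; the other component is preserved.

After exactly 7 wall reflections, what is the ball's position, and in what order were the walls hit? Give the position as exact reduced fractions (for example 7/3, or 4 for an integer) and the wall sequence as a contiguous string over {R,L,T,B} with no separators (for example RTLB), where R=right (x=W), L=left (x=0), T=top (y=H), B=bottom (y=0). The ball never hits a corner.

1. t=8/3 → R at (10,19/3); v=(-3,-1)
2. t=10/3 → L at (0,3); v=(3,-1)
3. t=3 → B at (9,0); v=(3,1)
4. t=1/3 → R at (10,1/3); v=(-3,1)
5. t=10/3 → L at (0,11/3); v=(3,1)
6. t=10/3 → R at (10,7); v=(-3,1)
7. t=10/3 → L at (0,31/3); v=(3,1)

Final position: (0,31/3)
Wall sequence: RLBRLRL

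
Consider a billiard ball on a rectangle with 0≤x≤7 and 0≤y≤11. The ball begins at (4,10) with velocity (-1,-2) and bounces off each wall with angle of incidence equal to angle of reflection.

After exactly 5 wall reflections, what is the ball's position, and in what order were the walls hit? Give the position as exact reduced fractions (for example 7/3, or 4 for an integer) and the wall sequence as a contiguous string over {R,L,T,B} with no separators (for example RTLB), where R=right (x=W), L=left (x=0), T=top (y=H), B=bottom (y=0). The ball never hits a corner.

Final position: (2,0)
Wall sequence: LBTRB

1. t=4 → L at (0,2); v=(1,-2)
2. t=1 → B at (1,0); v=(1,2)
3. t=11/2 → T at (13/2,11); v=(1,-2)
4. t=1/2 → R at (7,10); v=(-1,-2)
5. t=5 → B at (2,0); v=(-1,2)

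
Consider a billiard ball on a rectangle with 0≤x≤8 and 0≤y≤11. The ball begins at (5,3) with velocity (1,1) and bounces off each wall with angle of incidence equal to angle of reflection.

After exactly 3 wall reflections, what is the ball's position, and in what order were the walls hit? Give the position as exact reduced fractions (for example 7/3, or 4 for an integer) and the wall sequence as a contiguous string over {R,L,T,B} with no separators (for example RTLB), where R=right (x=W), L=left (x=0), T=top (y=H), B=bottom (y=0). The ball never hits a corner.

1. t=3 → R at (8,6); v=(-1,1)
2. t=5 → T at (3,11); v=(-1,-1)
3. t=3 → L at (0,8); v=(1,-1)

Final position: (0,8)
Wall sequence: RTL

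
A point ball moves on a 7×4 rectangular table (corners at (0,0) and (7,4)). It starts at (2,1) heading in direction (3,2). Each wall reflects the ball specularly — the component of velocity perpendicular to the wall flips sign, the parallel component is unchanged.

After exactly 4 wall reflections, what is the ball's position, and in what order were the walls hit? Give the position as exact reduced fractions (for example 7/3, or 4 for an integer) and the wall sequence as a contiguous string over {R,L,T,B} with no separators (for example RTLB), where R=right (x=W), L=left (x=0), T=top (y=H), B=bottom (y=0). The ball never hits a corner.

1. t=3/2 → T at (13/2,4); v=(3,-2)
2. t=1/6 → R at (7,11/3); v=(-3,-2)
3. t=11/6 → B at (3/2,0); v=(-3,2)
4. t=1/2 → L at (0,1); v=(3,2)

Final position: (0,1)
Wall sequence: TRBL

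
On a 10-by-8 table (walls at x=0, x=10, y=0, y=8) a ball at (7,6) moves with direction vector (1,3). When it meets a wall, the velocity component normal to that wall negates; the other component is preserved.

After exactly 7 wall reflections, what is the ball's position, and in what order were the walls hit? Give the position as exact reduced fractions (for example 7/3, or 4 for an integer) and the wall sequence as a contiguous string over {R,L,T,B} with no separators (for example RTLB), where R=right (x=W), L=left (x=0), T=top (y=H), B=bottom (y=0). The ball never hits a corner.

Final position: (0,3)
Wall sequence: TRBTBTL

1. t=2/3 → T at (23/3,8); v=(1,-3)
2. t=7/3 → R at (10,1); v=(-1,-3)
3. t=1/3 → B at (29/3,0); v=(-1,3)
4. t=8/3 → T at (7,8); v=(-1,-3)
5. t=8/3 → B at (13/3,0); v=(-1,3)
6. t=8/3 → T at (5/3,8); v=(-1,-3)
7. t=5/3 → L at (0,3); v=(1,-3)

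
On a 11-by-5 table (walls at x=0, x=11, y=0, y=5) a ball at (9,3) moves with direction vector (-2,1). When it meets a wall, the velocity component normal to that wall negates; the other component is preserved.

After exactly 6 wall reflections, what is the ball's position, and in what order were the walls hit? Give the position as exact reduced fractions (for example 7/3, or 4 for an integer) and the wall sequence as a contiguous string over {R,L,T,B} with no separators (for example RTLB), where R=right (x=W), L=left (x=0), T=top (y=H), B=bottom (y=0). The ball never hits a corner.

Final position: (0,3/2)
Wall sequence: TLBRTL

1. t=2 → T at (5,5); v=(-2,-1)
2. t=5/2 → L at (0,5/2); v=(2,-1)
3. t=5/2 → B at (5,0); v=(2,1)
4. t=3 → R at (11,3); v=(-2,1)
5. t=2 → T at (7,5); v=(-2,-1)
6. t=7/2 → L at (0,3/2); v=(2,-1)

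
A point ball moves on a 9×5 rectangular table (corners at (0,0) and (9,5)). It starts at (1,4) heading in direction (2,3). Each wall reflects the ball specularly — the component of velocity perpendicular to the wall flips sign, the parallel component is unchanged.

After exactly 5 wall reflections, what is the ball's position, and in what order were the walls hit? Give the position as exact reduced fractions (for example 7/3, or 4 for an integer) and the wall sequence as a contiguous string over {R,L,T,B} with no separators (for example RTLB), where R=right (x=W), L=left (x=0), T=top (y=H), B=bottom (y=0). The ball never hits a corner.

1. t=1/3 → T at (5/3,5); v=(2,-3)
2. t=5/3 → B at (5,0); v=(2,3)
3. t=5/3 → T at (25/3,5); v=(2,-3)
4. t=1/3 → R at (9,4); v=(-2,-3)
5. t=4/3 → B at (19/3,0); v=(-2,3)

Final position: (19/3,0)
Wall sequence: TBTRB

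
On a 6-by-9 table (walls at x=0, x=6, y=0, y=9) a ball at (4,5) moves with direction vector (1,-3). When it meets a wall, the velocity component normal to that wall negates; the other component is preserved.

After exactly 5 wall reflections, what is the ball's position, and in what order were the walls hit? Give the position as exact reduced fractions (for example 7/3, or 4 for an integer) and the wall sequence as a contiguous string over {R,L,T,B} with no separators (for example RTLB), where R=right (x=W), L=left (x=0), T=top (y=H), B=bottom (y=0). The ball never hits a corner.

Final position: (0,1)
Wall sequence: BRTBL

1. t=5/3 → B at (17/3,0); v=(1,3)
2. t=1/3 → R at (6,1); v=(-1,3)
3. t=8/3 → T at (10/3,9); v=(-1,-3)
4. t=3 → B at (1/3,0); v=(-1,3)
5. t=1/3 → L at (0,1); v=(1,3)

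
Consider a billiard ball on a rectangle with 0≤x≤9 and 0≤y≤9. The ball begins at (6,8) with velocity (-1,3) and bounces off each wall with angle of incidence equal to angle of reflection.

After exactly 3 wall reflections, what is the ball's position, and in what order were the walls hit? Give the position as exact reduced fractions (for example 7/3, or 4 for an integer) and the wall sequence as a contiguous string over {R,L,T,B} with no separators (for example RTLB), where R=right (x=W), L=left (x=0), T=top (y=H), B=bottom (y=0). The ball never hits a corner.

Final position: (0,8)
Wall sequence: TBL

1. t=1/3 → T at (17/3,9); v=(-1,-3)
2. t=3 → B at (8/3,0); v=(-1,3)
3. t=8/3 → L at (0,8); v=(1,3)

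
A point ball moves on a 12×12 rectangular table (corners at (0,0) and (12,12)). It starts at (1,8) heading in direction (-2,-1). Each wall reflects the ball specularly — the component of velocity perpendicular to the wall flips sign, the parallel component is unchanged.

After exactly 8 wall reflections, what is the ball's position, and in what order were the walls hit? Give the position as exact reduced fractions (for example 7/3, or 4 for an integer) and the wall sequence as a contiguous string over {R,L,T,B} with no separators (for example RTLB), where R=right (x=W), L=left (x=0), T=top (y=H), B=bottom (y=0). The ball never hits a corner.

Final position: (12,3/2)
Wall sequence: LRBLRTLR

1. t=1/2 → L at (0,15/2); v=(2,-1)
2. t=6 → R at (12,3/2); v=(-2,-1)
3. t=3/2 → B at (9,0); v=(-2,1)
4. t=9/2 → L at (0,9/2); v=(2,1)
5. t=6 → R at (12,21/2); v=(-2,1)
6. t=3/2 → T at (9,12); v=(-2,-1)
7. t=9/2 → L at (0,15/2); v=(2,-1)
8. t=6 → R at (12,3/2); v=(-2,-1)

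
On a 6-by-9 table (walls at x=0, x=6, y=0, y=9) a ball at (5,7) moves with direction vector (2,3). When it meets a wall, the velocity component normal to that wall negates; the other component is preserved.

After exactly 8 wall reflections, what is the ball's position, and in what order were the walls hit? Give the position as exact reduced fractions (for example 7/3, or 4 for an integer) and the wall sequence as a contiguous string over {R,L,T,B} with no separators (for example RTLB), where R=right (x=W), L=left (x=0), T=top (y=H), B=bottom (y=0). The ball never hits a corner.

Final position: (1/3,0)
Wall sequence: RTLBRTLB

1. t=1/2 → R at (6,17/2); v=(-2,3)
2. t=1/6 → T at (17/3,9); v=(-2,-3)
3. t=17/6 → L at (0,1/2); v=(2,-3)
4. t=1/6 → B at (1/3,0); v=(2,3)
5. t=17/6 → R at (6,17/2); v=(-2,3)
6. t=1/6 → T at (17/3,9); v=(-2,-3)
7. t=17/6 → L at (0,1/2); v=(2,-3)
8. t=1/6 → B at (1/3,0); v=(2,3)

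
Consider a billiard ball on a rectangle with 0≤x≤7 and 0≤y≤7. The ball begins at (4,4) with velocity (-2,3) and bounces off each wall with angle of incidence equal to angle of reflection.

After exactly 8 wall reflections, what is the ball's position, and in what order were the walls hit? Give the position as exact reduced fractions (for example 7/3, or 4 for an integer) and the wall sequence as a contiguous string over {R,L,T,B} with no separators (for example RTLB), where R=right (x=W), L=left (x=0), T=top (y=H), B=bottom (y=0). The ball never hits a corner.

Final position: (8/3,7)
Wall sequence: TLBRTBLT

1. t=1 → T at (2,7); v=(-2,-3)
2. t=1 → L at (0,4); v=(2,-3)
3. t=4/3 → B at (8/3,0); v=(2,3)
4. t=13/6 → R at (7,13/2); v=(-2,3)
5. t=1/6 → T at (20/3,7); v=(-2,-3)
6. t=7/3 → B at (2,0); v=(-2,3)
7. t=1 → L at (0,3); v=(2,3)
8. t=4/3 → T at (8/3,7); v=(2,-3)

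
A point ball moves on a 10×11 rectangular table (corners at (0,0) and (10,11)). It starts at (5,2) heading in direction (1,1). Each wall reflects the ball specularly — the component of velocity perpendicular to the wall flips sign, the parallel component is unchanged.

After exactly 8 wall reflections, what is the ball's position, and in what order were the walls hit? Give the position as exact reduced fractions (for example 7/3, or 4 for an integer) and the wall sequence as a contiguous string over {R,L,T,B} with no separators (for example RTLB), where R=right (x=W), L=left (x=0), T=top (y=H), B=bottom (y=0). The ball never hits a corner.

1. t=5 → R at (10,7); v=(-1,1)
2. t=4 → T at (6,11); v=(-1,-1)
3. t=6 → L at (0,5); v=(1,-1)
4. t=5 → B at (5,0); v=(1,1)
5. t=5 → R at (10,5); v=(-1,1)
6. t=6 → T at (4,11); v=(-1,-1)
7. t=4 → L at (0,7); v=(1,-1)
8. t=7 → B at (7,0); v=(1,1)

Final position: (7,0)
Wall sequence: RTLBRTLB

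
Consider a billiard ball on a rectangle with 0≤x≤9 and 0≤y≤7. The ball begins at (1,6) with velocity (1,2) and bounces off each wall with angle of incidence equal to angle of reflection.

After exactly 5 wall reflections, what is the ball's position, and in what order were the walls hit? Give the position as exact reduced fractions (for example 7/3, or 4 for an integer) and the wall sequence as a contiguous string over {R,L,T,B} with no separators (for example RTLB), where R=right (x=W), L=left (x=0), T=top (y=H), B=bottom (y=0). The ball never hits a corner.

1. t=1/2 → T at (3/2,7); v=(1,-2)
2. t=7/2 → B at (5,0); v=(1,2)
3. t=7/2 → T at (17/2,7); v=(1,-2)
4. t=1/2 → R at (9,6); v=(-1,-2)
5. t=3 → B at (6,0); v=(-1,2)

Final position: (6,0)
Wall sequence: TBTRB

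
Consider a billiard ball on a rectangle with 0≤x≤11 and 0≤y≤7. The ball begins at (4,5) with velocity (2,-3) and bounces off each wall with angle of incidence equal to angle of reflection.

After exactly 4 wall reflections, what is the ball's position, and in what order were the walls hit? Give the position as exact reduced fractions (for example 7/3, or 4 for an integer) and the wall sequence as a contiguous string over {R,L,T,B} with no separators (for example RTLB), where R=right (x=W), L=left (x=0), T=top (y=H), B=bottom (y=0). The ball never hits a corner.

1. t=5/3 → B at (22/3,0); v=(2,3)
2. t=11/6 → R at (11,11/2); v=(-2,3)
3. t=1/2 → T at (10,7); v=(-2,-3)
4. t=7/3 → B at (16/3,0); v=(-2,3)

Final position: (16/3,0)
Wall sequence: BRTB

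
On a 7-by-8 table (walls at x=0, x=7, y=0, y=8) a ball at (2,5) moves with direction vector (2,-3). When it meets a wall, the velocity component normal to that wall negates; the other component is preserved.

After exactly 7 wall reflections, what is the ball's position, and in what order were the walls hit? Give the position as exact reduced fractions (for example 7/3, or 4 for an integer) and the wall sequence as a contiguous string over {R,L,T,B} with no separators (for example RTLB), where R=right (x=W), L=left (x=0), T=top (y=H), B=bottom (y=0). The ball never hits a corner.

Final position: (20/3,8)
Wall sequence: BRTLBRT

1. t=5/3 → B at (16/3,0); v=(2,3)
2. t=5/6 → R at (7,5/2); v=(-2,3)
3. t=11/6 → T at (10/3,8); v=(-2,-3)
4. t=5/3 → L at (0,3); v=(2,-3)
5. t=1 → B at (2,0); v=(2,3)
6. t=5/2 → R at (7,15/2); v=(-2,3)
7. t=1/6 → T at (20/3,8); v=(-2,-3)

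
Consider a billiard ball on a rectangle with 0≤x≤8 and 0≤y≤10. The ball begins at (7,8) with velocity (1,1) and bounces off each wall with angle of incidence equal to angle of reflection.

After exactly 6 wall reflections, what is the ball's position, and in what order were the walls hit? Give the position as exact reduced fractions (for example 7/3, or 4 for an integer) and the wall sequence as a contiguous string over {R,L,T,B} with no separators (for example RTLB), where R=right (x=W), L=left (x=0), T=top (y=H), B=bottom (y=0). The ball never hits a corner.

1. t=1 → R at (8,9); v=(-1,1)
2. t=1 → T at (7,10); v=(-1,-1)
3. t=7 → L at (0,3); v=(1,-1)
4. t=3 → B at (3,0); v=(1,1)
5. t=5 → R at (8,5); v=(-1,1)
6. t=5 → T at (3,10); v=(-1,-1)

Final position: (3,10)
Wall sequence: RTLBRT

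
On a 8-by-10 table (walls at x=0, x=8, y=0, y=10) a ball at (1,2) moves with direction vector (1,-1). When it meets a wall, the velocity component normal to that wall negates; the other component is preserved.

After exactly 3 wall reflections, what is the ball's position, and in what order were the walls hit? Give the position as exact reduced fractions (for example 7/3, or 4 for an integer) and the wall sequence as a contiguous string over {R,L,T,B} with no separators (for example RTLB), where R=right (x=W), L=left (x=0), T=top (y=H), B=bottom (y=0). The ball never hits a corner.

1. t=2 → B at (3,0); v=(1,1)
2. t=5 → R at (8,5); v=(-1,1)
3. t=5 → T at (3,10); v=(-1,-1)

Final position: (3,10)
Wall sequence: BRT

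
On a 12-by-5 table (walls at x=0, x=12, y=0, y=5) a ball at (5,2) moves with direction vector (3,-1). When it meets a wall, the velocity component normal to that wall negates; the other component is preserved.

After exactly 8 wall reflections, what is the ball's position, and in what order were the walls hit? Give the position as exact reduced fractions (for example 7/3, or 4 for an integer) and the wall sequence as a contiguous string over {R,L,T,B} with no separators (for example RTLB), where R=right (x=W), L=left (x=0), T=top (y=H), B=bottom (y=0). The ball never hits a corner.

Final position: (8,5)
Wall sequence: BRLTRBLT

1. t=2 → B at (11,0); v=(3,1)
2. t=1/3 → R at (12,1/3); v=(-3,1)
3. t=4 → L at (0,13/3); v=(3,1)
4. t=2/3 → T at (2,5); v=(3,-1)
5. t=10/3 → R at (12,5/3); v=(-3,-1)
6. t=5/3 → B at (7,0); v=(-3,1)
7. t=7/3 → L at (0,7/3); v=(3,1)
8. t=8/3 → T at (8,5); v=(3,-1)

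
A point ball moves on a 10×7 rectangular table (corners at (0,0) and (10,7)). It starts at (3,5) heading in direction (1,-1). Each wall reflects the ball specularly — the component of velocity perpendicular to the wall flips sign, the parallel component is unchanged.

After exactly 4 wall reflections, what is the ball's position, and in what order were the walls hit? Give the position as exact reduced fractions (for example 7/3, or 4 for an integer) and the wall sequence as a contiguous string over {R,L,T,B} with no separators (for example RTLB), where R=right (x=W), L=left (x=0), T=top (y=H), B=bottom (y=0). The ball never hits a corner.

Final position: (0,2)
Wall sequence: BRTL

1. t=5 → B at (8,0); v=(1,1)
2. t=2 → R at (10,2); v=(-1,1)
3. t=5 → T at (5,7); v=(-1,-1)
4. t=5 → L at (0,2); v=(1,-1)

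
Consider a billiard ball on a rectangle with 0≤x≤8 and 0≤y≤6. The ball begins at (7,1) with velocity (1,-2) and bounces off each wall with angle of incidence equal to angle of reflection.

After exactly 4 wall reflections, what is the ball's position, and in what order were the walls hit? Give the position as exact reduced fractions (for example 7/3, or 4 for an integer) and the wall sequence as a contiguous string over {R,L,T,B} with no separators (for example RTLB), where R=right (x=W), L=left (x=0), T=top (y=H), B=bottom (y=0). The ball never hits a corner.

Final position: (5/2,0)
Wall sequence: BRTB

1. t=1/2 → B at (15/2,0); v=(1,2)
2. t=1/2 → R at (8,1); v=(-1,2)
3. t=5/2 → T at (11/2,6); v=(-1,-2)
4. t=3 → B at (5/2,0); v=(-1,2)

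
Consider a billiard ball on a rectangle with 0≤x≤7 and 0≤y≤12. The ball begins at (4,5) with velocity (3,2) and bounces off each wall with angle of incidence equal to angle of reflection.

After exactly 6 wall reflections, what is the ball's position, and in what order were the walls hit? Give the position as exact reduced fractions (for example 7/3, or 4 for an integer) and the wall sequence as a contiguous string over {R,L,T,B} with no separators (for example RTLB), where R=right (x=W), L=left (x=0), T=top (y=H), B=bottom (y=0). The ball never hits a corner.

Final position: (9/2,0)
Wall sequence: RLTRLB

1. t=1 → R at (7,7); v=(-3,2)
2. t=7/3 → L at (0,35/3); v=(3,2)
3. t=1/6 → T at (1/2,12); v=(3,-2)
4. t=13/6 → R at (7,23/3); v=(-3,-2)
5. t=7/3 → L at (0,3); v=(3,-2)
6. t=3/2 → B at (9/2,0); v=(3,2)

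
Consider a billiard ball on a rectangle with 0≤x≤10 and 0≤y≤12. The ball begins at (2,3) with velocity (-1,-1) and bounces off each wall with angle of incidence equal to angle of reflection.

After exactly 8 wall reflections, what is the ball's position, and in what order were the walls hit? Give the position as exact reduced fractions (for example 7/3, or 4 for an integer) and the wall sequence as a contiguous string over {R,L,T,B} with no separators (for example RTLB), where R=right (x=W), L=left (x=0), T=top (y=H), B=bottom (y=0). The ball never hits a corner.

Final position: (3,12)
Wall sequence: LBRTLBRT

1. t=2 → L at (0,1); v=(1,-1)
2. t=1 → B at (1,0); v=(1,1)
3. t=9 → R at (10,9); v=(-1,1)
4. t=3 → T at (7,12); v=(-1,-1)
5. t=7 → L at (0,5); v=(1,-1)
6. t=5 → B at (5,0); v=(1,1)
7. t=5 → R at (10,5); v=(-1,1)
8. t=7 → T at (3,12); v=(-1,-1)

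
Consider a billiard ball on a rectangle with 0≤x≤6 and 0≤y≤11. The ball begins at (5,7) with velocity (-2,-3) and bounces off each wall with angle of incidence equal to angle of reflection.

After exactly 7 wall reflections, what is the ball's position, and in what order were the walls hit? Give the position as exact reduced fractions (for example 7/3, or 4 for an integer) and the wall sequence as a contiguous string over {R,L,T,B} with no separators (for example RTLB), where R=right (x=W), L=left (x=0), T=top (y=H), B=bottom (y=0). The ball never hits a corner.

Final position: (6,11/2)
Wall sequence: BLRTLBR

1. t=7/3 → B at (1/3,0); v=(-2,3)
2. t=1/6 → L at (0,1/2); v=(2,3)
3. t=3 → R at (6,19/2); v=(-2,3)
4. t=1/2 → T at (5,11); v=(-2,-3)
5. t=5/2 → L at (0,7/2); v=(2,-3)
6. t=7/6 → B at (7/3,0); v=(2,3)
7. t=11/6 → R at (6,11/2); v=(-2,3)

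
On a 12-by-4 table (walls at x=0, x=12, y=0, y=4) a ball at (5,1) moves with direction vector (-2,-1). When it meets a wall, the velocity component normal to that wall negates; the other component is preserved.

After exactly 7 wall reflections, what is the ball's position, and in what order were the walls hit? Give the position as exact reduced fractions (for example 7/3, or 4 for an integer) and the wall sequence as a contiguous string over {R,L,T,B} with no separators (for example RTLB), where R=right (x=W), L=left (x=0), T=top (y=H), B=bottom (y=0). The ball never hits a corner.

1. t=1 → B at (3,0); v=(-2,1)
2. t=3/2 → L at (0,3/2); v=(2,1)
3. t=5/2 → T at (5,4); v=(2,-1)
4. t=7/2 → R at (12,1/2); v=(-2,-1)
5. t=1/2 → B at (11,0); v=(-2,1)
6. t=4 → T at (3,4); v=(-2,-1)
7. t=3/2 → L at (0,5/2); v=(2,-1)

Final position: (0,5/2)
Wall sequence: BLTRBTL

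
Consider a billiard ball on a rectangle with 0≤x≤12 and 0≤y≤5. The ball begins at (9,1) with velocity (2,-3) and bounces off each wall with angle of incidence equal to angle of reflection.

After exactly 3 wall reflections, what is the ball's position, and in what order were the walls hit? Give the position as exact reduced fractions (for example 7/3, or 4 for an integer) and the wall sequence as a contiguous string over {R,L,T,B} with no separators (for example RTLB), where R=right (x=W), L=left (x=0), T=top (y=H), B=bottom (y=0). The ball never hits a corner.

1. t=1/3 → B at (29/3,0); v=(2,3)
2. t=7/6 → R at (12,7/2); v=(-2,3)
3. t=1/2 → T at (11,5); v=(-2,-3)

Final position: (11,5)
Wall sequence: BRT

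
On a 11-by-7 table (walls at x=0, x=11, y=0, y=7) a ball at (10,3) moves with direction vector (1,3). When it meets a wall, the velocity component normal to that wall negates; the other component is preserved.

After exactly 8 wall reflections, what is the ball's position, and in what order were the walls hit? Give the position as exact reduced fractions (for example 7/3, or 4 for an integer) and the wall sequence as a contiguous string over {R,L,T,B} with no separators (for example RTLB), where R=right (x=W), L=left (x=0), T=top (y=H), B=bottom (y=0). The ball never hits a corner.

Final position: (1,0)
Wall sequence: RTBTBTLB

1. t=1 → R at (11,6); v=(-1,3)
2. t=1/3 → T at (32/3,7); v=(-1,-3)
3. t=7/3 → B at (25/3,0); v=(-1,3)
4. t=7/3 → T at (6,7); v=(-1,-3)
5. t=7/3 → B at (11/3,0); v=(-1,3)
6. t=7/3 → T at (4/3,7); v=(-1,-3)
7. t=4/3 → L at (0,3); v=(1,-3)
8. t=1 → B at (1,0); v=(1,3)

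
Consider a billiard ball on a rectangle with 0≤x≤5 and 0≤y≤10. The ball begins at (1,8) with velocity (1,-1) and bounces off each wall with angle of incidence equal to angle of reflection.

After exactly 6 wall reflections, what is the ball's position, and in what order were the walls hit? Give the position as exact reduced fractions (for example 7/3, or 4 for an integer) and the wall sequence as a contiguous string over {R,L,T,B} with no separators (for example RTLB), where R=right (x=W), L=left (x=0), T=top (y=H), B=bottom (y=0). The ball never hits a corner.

1. t=4 → R at (5,4); v=(-1,-1)
2. t=4 → B at (1,0); v=(-1,1)
3. t=1 → L at (0,1); v=(1,1)
4. t=5 → R at (5,6); v=(-1,1)
5. t=4 → T at (1,10); v=(-1,-1)
6. t=1 → L at (0,9); v=(1,-1)

Final position: (0,9)
Wall sequence: RBLRTL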